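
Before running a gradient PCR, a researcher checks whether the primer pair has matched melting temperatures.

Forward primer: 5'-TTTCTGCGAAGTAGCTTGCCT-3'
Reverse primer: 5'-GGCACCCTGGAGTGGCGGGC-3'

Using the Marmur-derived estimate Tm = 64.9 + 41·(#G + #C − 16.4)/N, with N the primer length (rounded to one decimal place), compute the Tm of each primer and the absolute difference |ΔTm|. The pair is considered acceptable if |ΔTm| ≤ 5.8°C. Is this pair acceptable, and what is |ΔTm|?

|ΔTm| = 11.7°C; the pair is not acceptable.

Forward: G+C = 10, N = 21 → Tm = 64.9 + 41·(10 − 16.4)/21 = 52.4°C.
Reverse: G+C = 16, N = 20 → Tm = 64.9 + 41·(16 − 16.4)/20 = 64.1°C.
|ΔTm| = |52.4 − 64.1| = 11.7°C, > 5.8°C.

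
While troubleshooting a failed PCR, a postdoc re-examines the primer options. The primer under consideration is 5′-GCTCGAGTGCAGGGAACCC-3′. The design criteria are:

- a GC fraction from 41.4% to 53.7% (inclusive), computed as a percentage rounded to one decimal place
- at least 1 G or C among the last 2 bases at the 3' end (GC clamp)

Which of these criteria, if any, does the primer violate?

Base counts: A=4, T=2, G=7, C=6 (length 19).
GC content: GC 13/19 = 68.4%, outside 41.4–53.7% ✗
GC clamp: 3' end CC has 2 G/C ✓

Fails: GC content.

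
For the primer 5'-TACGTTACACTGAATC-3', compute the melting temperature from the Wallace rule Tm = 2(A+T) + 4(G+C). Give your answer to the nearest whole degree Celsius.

44°C

Base counts: A=5, T=5, G=2, C=4 (length 16).
Tm = 2·(5+5) + 4·(2+4) = 2·10 + 4·6 = 20 + 24 = 44°C.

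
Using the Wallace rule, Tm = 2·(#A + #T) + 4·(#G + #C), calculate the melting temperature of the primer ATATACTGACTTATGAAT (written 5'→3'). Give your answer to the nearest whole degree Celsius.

44°C

Base counts: A=7, T=7, G=2, C=2 (length 18).
Tm = 2·(7+7) + 4·(2+2) = 2·14 + 4·4 = 28 + 16 = 44°C.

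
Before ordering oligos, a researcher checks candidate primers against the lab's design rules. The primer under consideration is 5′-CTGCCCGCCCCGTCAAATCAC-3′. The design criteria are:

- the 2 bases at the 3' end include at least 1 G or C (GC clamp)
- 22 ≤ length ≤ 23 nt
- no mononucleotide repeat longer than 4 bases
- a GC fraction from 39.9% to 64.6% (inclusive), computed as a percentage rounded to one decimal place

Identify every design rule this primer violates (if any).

Base counts: A=4, T=3, G=3, C=11 (length 21).
GC clamp: 3' end AC has 1 G/C ✓
length: length 21, outside 22–23 ✗
homopolymer run: longest run = 4 ✓
GC content: GC 14/21 = 66.7%, outside 39.9–64.6% ✗

Fails: length, GC content.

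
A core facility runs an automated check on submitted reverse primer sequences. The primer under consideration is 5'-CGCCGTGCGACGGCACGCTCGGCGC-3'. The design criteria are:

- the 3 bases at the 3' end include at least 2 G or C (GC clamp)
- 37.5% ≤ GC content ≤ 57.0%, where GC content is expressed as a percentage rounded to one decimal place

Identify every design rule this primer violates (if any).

Base counts: A=2, T=2, G=10, C=11 (length 25).
GC clamp: 3' end CGC has 3 G/C ✓
GC content: GC 21/25 = 84.0%, outside 37.5–57.0% ✗

Fails: GC content.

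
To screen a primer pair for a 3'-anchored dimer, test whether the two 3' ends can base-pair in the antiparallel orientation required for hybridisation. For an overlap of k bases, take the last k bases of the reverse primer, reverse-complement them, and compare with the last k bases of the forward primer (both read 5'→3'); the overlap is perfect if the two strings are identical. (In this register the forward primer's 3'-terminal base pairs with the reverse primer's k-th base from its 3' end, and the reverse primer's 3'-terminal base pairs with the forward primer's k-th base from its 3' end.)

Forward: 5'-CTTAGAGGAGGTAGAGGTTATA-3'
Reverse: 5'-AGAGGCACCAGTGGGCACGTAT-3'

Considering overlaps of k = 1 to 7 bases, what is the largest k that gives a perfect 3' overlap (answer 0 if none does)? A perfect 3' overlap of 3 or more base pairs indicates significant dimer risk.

Longest perfect overlap: 3 complementary base pairs; significant dimer risk (threshold 3).

Last 7 bases (5'→3') — forward …GGTTATA, reverse …CACGTAT.
Reverse complement of the reverse primer's last 7 bases: ATACGTG; its first k bases are the reverse complement of the reverse primer's last k bases, so a perfect k-base overlap needs the forward primer's last k bases to equal them.
Comparing (forward last k vs required): k=1: A vs A ✓; k=2: TA vs AT ✗; k=3: ATA vs ATA ✓; k=4: TATA vs ATAC ✗; k=5: TTATA vs ATACG ✗; k=6: GTTATA vs ATACGT ✗; k=7: GGTTATA vs ATACGTG ✗.
Perfect overlaps at k = 1, 3; the largest is 3.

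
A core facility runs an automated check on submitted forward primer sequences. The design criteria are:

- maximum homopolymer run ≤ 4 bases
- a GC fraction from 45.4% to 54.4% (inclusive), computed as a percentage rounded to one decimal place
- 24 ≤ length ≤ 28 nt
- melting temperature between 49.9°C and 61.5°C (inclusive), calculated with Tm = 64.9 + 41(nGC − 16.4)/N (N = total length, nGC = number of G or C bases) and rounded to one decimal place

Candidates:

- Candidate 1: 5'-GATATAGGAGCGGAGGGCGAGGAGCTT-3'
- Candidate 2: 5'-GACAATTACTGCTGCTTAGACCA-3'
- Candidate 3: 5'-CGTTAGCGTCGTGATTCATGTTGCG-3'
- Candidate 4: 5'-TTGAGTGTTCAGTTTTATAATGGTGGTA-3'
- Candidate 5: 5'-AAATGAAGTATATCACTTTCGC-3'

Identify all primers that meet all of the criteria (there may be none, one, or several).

Candidate 1 (27 nt, A=7 T=4 G=13 C=3): longest run = 3 ✓; GC 16/27 = 59.3%, outside 45.4–54.4% ✗; length 27 ✓; Tm = 64.9 + 41·(16 − 16.4)/27 = 64.3°C, outside 49.9–61.5°C ✗ — fails.
Candidate 2 (23 nt, A=7 T=6 G=4 C=6): longest run = 2 ✓; GC 10/23 = 43.5%, outside 45.4–54.4% ✗; length 23, outside 24–28 ✗; Tm = 64.9 + 41·(10 − 16.4)/23 = 53.5°C ✓ — fails.
Candidate 3 (25 nt, A=3 T=9 G=8 C=5): longest run = 2 ✓; GC 13/25 = 52.0% ✓; length 25 ✓; Tm = 64.9 + 41·(13 − 16.4)/25 = 59.3°C ✓ — passes.
Candidate 4 (28 nt, A=6 T=13 G=8 C=1): longest run = 4 ✓; GC 9/28 = 32.1%, outside 45.4–54.4% ✗; length 28 ✓; Tm = 64.9 + 41·(9 − 16.4)/28 = 54.1°C ✓ — fails.
Candidate 5 (22 nt, A=8 T=7 G=3 C=4): longest run = 3 ✓; GC 7/22 = 31.8%, outside 45.4–54.4% ✗; length 22, outside 24–28 ✗; Tm = 64.9 + 41·(7 − 16.4)/22 = 47.4°C, outside 49.9–61.5°C ✗ — fails.

Candidate 3 only.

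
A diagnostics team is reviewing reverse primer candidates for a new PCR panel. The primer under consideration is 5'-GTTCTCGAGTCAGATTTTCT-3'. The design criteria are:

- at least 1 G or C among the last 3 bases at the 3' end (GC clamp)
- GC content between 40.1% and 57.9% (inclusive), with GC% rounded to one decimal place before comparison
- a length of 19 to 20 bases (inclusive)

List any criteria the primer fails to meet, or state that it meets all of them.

Base counts: A=3, T=9, G=4, C=4 (length 20).
GC clamp: 3' end TCT has 1 G/C ✓
GC content: GC 8/20 = 40.0%, outside 40.1–57.9% ✗
length: length 20 ✓

Fails: GC content.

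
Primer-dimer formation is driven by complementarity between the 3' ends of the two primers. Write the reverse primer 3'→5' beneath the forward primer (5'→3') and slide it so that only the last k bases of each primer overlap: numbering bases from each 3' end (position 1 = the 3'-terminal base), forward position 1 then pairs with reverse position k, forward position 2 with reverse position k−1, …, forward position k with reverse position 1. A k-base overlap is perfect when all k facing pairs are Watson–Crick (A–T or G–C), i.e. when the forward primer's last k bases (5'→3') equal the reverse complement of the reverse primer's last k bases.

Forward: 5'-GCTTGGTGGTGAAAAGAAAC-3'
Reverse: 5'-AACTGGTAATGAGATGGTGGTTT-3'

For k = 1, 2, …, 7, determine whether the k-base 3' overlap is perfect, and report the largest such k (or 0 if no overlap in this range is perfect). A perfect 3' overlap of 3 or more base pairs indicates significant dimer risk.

Last 7 bases (5'→3') — forward …AAGAAAC, reverse …GTGGTTT.
Reverse complement of the reverse primer's last 7 bases: AAACCAC; its first k bases are the reverse complement of the reverse primer's last k bases, so a perfect k-base overlap needs the forward primer's last k bases to equal them.
Comparing (forward last k vs required): k=1: C vs A ✗; k=2: AC vs AA ✗; k=3: AAC vs AAA ✗; k=4: AAAC vs AAAC ✓; k=5: GAAAC vs AAACC ✗; k=6: AGAAAC vs AAACCA ✗; k=7: AAGAAAC vs AAACCAC ✗.
Only k = 4 is perfect, so the longest perfect 3' overlap is 4.

Longest perfect overlap: 4 complementary base pairs; significant dimer risk (threshold 3).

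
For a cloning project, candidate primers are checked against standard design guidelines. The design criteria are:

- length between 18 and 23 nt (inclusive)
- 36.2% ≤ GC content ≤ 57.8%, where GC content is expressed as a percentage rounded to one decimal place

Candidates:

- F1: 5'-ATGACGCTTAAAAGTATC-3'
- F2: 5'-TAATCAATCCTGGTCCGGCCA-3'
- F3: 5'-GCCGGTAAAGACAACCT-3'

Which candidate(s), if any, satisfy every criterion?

F2 only.

F1 (18 nt, A=7 T=5 G=3 C=3): length 18 ✓; GC 6/18 = 33.3%, outside 36.2–57.8% ✗ — fails.
F2 (21 nt, A=5 T=5 G=4 C=7): length 21 ✓; GC 11/21 = 52.4% ✓ — passes.
F3 (17 nt, A=6 T=2 G=4 C=5): length 17, outside 18–23 ✗; GC 9/17 = 52.9% ✓ — fails.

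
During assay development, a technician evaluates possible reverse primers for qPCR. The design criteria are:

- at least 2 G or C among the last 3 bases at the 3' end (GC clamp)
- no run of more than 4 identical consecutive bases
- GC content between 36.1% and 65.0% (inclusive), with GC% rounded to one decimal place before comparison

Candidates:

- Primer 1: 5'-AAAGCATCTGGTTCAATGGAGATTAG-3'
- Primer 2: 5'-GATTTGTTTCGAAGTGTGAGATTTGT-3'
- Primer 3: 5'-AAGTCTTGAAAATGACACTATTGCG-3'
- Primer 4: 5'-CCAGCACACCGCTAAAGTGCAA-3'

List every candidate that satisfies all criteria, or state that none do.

None of the candidates satisfy all criteria.

Primer 1 (26 nt, A=9 T=7 G=7 C=3): 3' end TAG has 1 G/C, need ≥2 ✗; longest run = 3 ✓; GC 10/26 = 38.5% ✓ — fails.
Primer 2 (26 nt, A=5 T=12 G=8 C=1): 3' end TGT has 1 G/C, need ≥2 ✗; longest run = 3 ✓; GC 9/26 = 34.6%, outside 36.1–65.0% ✗ — fails.
Primer 3 (25 nt, A=9 T=7 G=5 C=4): 3' end GCG has 3 G/C ✓; longest run = 4 ✓; GC 9/25 = 36.0%, outside 36.1–65.0% ✗ — fails.
Primer 4 (22 nt, A=8 T=2 G=4 C=8): 3' end CAA has 1 G/C, need ≥2 ✗; longest run = 3 ✓; GC 12/22 = 54.5% ✓ — fails.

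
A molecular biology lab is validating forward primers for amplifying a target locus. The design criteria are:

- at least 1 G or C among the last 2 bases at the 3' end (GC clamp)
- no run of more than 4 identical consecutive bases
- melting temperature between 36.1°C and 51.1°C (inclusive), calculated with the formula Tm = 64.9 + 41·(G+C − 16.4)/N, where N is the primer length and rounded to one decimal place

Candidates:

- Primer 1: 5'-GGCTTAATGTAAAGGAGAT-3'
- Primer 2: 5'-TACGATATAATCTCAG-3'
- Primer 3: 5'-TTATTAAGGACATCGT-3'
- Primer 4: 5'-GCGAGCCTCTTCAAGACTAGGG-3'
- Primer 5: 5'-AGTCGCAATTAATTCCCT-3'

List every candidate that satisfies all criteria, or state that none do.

Primer 5 only.

Primer 1 (19 nt, A=7 T=5 G=6 C=1): 3' end AT has 0 G/C, need ≥1 ✗; longest run = 3 ✓; Tm = 64.9 + 41·(7 − 16.4)/19 = 44.6°C ✓ — fails.
Primer 2 (16 nt, A=6 T=5 G=2 C=3): 3' end AG has 1 G/C ✓; longest run = 2 ✓; Tm = 64.9 + 41·(5 − 16.4)/16 = 35.7°C, outside 36.1–51.1°C ✗ — fails.
Primer 3 (16 nt, A=5 T=6 G=3 C=2): 3' end GT has 1 G/C ✓; longest run = 2 ✓; Tm = 64.9 + 41·(5 − 16.4)/16 = 35.7°C, outside 36.1–51.1°C ✗ — fails.
Primer 4 (22 nt, A=5 T=4 G=7 C=6): 3' end GG has 2 G/C ✓; longest run = 3 ✓; Tm = 64.9 + 41·(13 − 16.4)/22 = 58.6°C, outside 36.1–51.1°C ✗ — fails.
Primer 5 (18 nt, A=5 T=6 G=2 C=5): 3' end CT has 1 G/C ✓; longest run = 3 ✓; Tm = 64.9 + 41·(7 − 16.4)/18 = 43.5°C ✓ — passes.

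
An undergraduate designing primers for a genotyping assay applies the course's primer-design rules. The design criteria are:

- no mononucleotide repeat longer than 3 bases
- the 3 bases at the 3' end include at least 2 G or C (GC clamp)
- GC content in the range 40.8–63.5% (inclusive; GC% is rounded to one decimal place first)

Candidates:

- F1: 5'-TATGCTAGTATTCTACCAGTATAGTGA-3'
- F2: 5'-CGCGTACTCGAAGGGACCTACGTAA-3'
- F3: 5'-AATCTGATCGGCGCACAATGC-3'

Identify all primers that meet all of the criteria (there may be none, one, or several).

F3 only.

F1 (27 nt, A=8 T=10 G=5 C=4): longest run = 2 ✓; 3' end TGA has 1 G/C, need ≥2 ✗; GC 9/27 = 33.3%, outside 40.8–63.5% ✗ — fails.
F2 (25 nt, A=7 T=4 G=7 C=7): longest run = 3 ✓; 3' end TAA has 0 G/C, need ≥2 ✗; GC 14/25 = 56.0% ✓ — fails.
F3 (21 nt, A=6 T=4 G=5 C=6): longest run = 2 ✓; 3' end TGC has 2 G/C ✓; GC 11/21 = 52.4% ✓ — passes.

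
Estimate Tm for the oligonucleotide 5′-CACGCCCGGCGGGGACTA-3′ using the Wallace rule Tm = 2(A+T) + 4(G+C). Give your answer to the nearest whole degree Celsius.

64°C

Base counts: A=3, T=1, G=7, C=7 (length 18).
Tm = 2·(3+1) + 4·(7+7) = 2·4 + 4·14 = 8 + 56 = 64°C.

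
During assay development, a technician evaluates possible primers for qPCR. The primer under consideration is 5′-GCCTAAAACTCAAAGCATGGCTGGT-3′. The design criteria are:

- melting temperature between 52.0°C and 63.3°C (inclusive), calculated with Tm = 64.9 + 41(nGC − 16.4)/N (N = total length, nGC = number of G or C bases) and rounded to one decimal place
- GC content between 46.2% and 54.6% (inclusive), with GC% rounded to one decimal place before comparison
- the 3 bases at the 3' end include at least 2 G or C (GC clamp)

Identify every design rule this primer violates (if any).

Base counts: A=8, T=5, G=6, C=6 (length 25).
Tm: Tm = 64.9 + 41·(12 − 16.4)/25 = 57.7°C ✓
GC content: GC 12/25 = 48.0% ✓
GC clamp: 3' end GGT has 2 G/C ✓

Meets all criteria.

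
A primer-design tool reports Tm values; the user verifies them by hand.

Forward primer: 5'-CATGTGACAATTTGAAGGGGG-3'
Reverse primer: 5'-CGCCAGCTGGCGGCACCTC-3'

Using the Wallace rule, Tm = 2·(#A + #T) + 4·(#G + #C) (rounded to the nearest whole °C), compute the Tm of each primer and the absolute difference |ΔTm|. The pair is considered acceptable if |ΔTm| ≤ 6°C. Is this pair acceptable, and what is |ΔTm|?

Forward: A=6 T=5 G=8 C=2 → Tm = 2·11 + 4·10 = 62°C.
Reverse: A=2 T=2 G=6 C=9 → Tm = 2·4 + 4·15 = 68°C.
|ΔTm| = |62 − 68| = 6°C, ≤ 6°C.

|ΔTm| = 6°C; the pair is acceptable.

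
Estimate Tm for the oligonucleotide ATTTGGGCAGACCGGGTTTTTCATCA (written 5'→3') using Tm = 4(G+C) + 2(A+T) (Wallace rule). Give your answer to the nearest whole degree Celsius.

Base counts: A=5, T=9, G=7, C=5 (length 26).
Tm = 2·(5+9) + 4·(7+5) = 2·14 + 4·12 = 28 + 48 = 76°C.

76°C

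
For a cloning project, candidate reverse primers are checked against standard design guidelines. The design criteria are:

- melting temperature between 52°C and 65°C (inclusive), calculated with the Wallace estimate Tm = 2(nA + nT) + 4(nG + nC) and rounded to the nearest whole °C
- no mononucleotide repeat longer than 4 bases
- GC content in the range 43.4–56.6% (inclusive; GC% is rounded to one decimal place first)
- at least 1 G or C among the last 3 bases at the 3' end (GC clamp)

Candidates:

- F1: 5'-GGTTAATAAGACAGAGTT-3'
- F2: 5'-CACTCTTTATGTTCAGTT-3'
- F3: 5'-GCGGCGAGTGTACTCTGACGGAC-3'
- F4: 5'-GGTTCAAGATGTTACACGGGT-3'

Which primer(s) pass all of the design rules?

F1 (18 nt, A=7 T=5 G=5 C=1): Tm = 2·12 + 4·6 = 48°C, outside 52–65°C ✗; longest run = 2 ✓; GC 6/18 = 33.3%, outside 43.4–56.6% ✗; 3' end GTT has 1 G/C ✓ — fails.
F2 (18 nt, A=3 T=9 G=2 C=4): Tm = 2·12 + 4·6 = 48°C, outside 52–65°C ✗; longest run = 3 ✓; GC 6/18 = 33.3%, outside 43.4–56.6% ✗; 3' end GTT has 1 G/C ✓ — fails.
F3 (23 nt, A=4 T=4 G=9 C=6): Tm = 2·8 + 4·15 = 76°C, outside 52–65°C ✗; longest run = 2 ✓; GC 15/23 = 65.2%, outside 43.4–56.6% ✗; 3' end GAC has 2 G/C ✓ — fails.
F4 (21 nt, A=5 T=6 G=7 C=3): Tm = 2·11 + 4·10 = 62°C ✓; longest run = 3 ✓; GC 10/21 = 47.6% ✓; 3' end GGT has 2 G/C ✓ — passes.

F4 only.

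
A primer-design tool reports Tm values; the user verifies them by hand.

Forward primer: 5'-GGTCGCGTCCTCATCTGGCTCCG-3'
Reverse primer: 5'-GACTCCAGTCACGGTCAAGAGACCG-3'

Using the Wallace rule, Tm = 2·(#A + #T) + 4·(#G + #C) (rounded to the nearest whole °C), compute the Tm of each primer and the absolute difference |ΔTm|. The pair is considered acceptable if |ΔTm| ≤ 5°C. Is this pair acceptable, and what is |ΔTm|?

Forward: A=1 T=6 G=7 C=9 → Tm = 2·7 + 4·16 = 78°C.
Reverse: A=7 T=3 G=7 C=8 → Tm = 2·10 + 4·15 = 80°C.
|ΔTm| = |78 − 80| = 2°C, ≤ 5°C.

|ΔTm| = 2°C; the pair is acceptable.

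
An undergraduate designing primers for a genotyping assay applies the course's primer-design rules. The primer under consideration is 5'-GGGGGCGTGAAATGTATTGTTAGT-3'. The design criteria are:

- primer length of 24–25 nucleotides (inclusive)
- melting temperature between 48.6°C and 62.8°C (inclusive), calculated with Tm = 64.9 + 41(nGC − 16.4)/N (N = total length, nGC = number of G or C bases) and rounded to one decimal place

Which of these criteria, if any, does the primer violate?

Base counts: A=5, T=8, G=10, C=1 (length 24).
length: length 24 ✓
Tm: Tm = 64.9 + 41·(11 − 16.4)/24 = 55.7°C ✓

Meets all criteria.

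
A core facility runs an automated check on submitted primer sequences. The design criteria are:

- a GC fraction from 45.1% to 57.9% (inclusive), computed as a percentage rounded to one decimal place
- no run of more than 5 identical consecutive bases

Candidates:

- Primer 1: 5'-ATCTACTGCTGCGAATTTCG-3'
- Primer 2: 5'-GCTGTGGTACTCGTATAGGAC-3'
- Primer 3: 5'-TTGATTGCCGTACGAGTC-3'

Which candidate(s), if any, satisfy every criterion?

Primer 1 (20 nt, A=4 T=7 G=4 C=5): GC 9/20 = 45.0%, outside 45.1–57.9% ✗; longest run = 3 ✓ — fails.
Primer 2 (21 nt, A=4 T=6 G=7 C=4): GC 11/21 = 52.4% ✓; longest run = 2 ✓ — passes.
Primer 3 (18 nt, A=3 T=6 G=5 C=4): GC 9/18 = 50.0% ✓; longest run = 2 ✓ — passes.

Primer 2 and Primer 3.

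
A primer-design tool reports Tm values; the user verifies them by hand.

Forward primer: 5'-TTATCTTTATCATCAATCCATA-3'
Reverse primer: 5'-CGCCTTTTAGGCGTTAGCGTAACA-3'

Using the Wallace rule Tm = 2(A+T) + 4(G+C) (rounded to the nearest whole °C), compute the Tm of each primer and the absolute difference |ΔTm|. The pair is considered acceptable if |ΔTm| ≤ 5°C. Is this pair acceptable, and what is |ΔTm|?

|ΔTm| = 18°C; the pair is not acceptable.

Forward: A=7 T=10 G=0 C=5 → Tm = 2·17 + 4·5 = 54°C.
Reverse: A=5 T=7 G=6 C=6 → Tm = 2·12 + 4·12 = 72°C.
|ΔTm| = |54 − 72| = 18°C, > 5°C.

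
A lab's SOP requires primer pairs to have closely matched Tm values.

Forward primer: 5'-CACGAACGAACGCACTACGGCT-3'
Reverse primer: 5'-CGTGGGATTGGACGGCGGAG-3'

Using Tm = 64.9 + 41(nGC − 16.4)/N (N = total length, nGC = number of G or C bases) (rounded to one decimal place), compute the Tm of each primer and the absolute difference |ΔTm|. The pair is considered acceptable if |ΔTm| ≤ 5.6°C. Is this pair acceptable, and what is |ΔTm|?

Forward: G+C = 13, N = 22 → Tm = 64.9 + 41·(13 − 16.4)/22 = 58.6°C.
Reverse: G+C = 14, N = 20 → Tm = 64.9 + 41·(14 − 16.4)/20 = 60.0°C.
|ΔTm| = |58.6 − 60.0| = 1.4°C, ≤ 5.6°C.

|ΔTm| = 1.4°C; the pair is acceptable.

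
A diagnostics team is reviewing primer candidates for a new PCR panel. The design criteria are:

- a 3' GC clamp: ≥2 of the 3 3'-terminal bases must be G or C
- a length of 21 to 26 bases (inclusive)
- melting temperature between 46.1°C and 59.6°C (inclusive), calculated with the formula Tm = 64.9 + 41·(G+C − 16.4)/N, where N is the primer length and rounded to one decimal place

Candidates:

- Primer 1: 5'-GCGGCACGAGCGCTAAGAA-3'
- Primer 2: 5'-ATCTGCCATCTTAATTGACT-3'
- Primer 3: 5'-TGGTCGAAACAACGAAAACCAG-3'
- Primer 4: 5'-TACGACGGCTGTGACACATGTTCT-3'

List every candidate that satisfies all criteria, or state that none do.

Primer 1 (19 nt, A=6 T=1 G=7 C=5): 3' end GAA has 1 G/C, need ≥2 ✗; length 19, outside 21–26 ✗; Tm = 64.9 + 41·(12 − 16.4)/19 = 55.4°C ✓ — fails.
Primer 2 (20 nt, A=5 T=8 G=2 C=5): 3' end ACT has 1 G/C, need ≥2 ✗; length 20, outside 21–26 ✗; Tm = 64.9 + 41·(7 − 16.4)/20 = 45.6°C, outside 46.1–59.6°C ✗ — fails.
Primer 3 (22 nt, A=10 T=2 G=5 C=5): 3' end CAG has 2 G/C ✓; length 22 ✓; Tm = 64.9 + 41·(10 − 16.4)/22 = 53.0°C ✓ — passes.
Primer 4 (24 nt, A=5 T=7 G=6 C=6): 3' end TCT has 1 G/C, need ≥2 ✗; length 24 ✓; Tm = 64.9 + 41·(12 − 16.4)/24 = 57.4°C ✓ — fails.

Primer 3 only.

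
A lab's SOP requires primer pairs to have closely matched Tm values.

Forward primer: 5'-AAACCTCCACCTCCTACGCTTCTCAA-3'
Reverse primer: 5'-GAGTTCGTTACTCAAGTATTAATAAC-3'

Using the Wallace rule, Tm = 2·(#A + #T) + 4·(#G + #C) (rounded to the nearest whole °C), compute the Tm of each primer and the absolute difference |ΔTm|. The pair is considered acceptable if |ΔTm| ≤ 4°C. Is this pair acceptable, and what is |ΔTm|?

|ΔTm| = 10°C; the pair is not acceptable.

Forward: A=7 T=6 G=1 C=12 → Tm = 2·13 + 4·13 = 78°C.
Reverse: A=9 T=9 G=4 C=4 → Tm = 2·18 + 4·8 = 68°C.
|ΔTm| = |78 − 68| = 10°C, > 4°C.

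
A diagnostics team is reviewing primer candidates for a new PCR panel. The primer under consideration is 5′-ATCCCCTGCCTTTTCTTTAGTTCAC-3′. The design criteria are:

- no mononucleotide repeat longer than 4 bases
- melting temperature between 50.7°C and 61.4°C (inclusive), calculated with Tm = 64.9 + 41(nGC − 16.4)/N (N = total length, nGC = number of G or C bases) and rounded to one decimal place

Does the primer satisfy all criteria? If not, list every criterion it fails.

Base counts: A=3, T=11, G=2, C=9 (length 25).
homopolymer run: longest run = 4 ✓
Tm: Tm = 64.9 + 41·(11 − 16.4)/25 = 56.0°C ✓

Meets all criteria.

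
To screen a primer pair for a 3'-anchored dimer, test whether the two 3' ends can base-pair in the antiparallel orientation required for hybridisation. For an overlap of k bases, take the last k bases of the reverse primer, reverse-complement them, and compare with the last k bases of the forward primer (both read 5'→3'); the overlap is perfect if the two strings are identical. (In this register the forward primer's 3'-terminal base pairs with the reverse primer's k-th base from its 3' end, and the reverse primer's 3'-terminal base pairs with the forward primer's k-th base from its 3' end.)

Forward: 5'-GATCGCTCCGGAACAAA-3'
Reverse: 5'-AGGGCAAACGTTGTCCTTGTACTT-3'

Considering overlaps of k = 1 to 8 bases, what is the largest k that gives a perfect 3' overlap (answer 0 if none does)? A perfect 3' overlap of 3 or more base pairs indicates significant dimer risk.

Last 8 bases (5'→3') — forward …GGAACAAA, reverse …TTGTACTT.
Reverse complement of the reverse primer's last 8 bases: AAGTACAA; its first k bases are the reverse complement of the reverse primer's last k bases, so a perfect k-base overlap needs the forward primer's last k bases to equal them.
Comparing (forward last k vs required): k=1: A vs A ✓; k=2: AA vs AA ✓; k=3: AAA vs AAG ✗; k=4: CAAA vs AAGT ✗; k=5: ACAAA vs AAGTA ✗; k=6: AACAAA vs AAGTAC ✗; k=7: GAACAAA vs AAGTACA ✗; k=8: GGAACAAA vs AAGTACAA ✗.
Perfect overlaps at k = 1, 2; the largest is 2.

Longest perfect overlap: 2 complementary base pairs; below the dimer-risk threshold (threshold 3).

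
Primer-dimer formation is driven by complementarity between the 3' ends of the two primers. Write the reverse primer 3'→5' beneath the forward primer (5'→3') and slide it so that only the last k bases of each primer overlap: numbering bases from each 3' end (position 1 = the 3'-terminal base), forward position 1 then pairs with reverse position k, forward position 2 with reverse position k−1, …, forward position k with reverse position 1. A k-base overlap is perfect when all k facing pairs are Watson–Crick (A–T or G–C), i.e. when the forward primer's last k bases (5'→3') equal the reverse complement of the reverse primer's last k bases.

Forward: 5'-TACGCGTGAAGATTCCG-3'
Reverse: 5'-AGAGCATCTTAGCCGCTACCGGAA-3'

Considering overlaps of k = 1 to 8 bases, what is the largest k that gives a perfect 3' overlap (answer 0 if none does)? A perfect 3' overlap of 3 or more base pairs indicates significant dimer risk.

Longest perfect overlap: 5 complementary base pairs; significant dimer risk (threshold 3).

Last 8 bases (5'→3') — forward …AGATTCCG, reverse …TACCGGAA.
Reverse complement of the reverse primer's last 8 bases: TTCCGGTA; its first k bases are the reverse complement of the reverse primer's last k bases, so a perfect k-base overlap needs the forward primer's last k bases to equal them.
Comparing (forward last k vs required): k=1: G vs T ✗; k=2: CG vs TT ✗; k=3: CCG vs TTC ✗; k=4: TCCG vs TTCC ✗; k=5: TTCCG vs TTCCG ✓; k=6: ATTCCG vs TTCCGG ✗; k=7: GATTCCG vs TTCCGGT ✗; k=8: AGATTCCG vs TTCCGGTA ✗.
Only k = 5 is perfect, so the longest perfect 3' overlap is 5.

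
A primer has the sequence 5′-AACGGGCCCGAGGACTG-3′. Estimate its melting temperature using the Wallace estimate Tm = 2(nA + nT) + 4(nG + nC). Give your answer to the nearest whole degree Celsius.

Base counts: A=4, T=1, G=7, C=5 (length 17).
Tm = 2·(4+1) + 4·(7+5) = 2·5 + 4·12 = 10 + 48 = 58°C.

58°C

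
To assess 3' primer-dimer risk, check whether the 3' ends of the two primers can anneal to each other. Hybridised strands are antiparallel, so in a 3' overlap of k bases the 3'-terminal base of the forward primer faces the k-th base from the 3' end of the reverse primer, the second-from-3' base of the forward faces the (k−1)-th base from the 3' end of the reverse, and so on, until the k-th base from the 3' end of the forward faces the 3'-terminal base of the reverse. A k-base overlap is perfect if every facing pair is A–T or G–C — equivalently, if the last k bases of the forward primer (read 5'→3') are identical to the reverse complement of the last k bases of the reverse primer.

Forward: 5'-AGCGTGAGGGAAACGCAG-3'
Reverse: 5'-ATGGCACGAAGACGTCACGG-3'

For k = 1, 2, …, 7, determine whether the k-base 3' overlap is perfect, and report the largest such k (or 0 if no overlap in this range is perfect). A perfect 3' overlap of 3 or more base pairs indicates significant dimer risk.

Last 7 bases (5'→3') — forward …AACGCAG, reverse …GTCACGG.
Reverse complement of the reverse primer's last 7 bases: CCGTGAC; its first k bases are the reverse complement of the reverse primer's last k bases, so a perfect k-base overlap needs the forward primer's last k bases to equal them.
Comparing (forward last k vs required): k=1: G vs C ✗; k=2: AG vs CC ✗; k=3: CAG vs CCG ✗; k=4: GCAG vs CCGT ✗; k=5: CGCAG vs CCGTG ✗; k=6: ACGCAG vs CCGTGA ✗; k=7: AACGCAG vs CCGTGAC ✗.
No overlap length from 1 to 7 is perfect, so the longest perfect 3' overlap is 0.

Longest perfect overlap: 0 complementary base pairs; below the dimer-risk threshold (threshold 3).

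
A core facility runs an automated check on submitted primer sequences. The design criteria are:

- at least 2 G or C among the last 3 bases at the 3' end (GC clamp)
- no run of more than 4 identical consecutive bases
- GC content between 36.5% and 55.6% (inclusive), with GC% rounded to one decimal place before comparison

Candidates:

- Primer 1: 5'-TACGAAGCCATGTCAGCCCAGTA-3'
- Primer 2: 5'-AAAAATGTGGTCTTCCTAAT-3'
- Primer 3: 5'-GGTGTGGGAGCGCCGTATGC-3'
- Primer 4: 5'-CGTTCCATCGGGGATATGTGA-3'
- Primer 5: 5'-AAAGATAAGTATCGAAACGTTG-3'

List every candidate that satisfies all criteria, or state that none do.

Primer 1 (23 nt, A=7 T=4 G=5 C=7): 3' end GTA has 1 G/C, need ≥2 ✗; longest run = 3 ✓; GC 12/23 = 52.2% ✓ — fails.
Primer 2 (20 nt, A=7 T=7 G=3 C=3): 3' end AAT has 0 G/C, need ≥2 ✗; longest run = 5, exceeds 4 ✗; GC 6/20 = 30.0%, outside 36.5–55.6% ✗ — fails.
Primer 3 (20 nt, A=2 T=4 G=10 C=4): 3' end TGC has 2 G/C ✓; longest run = 3 ✓; GC 14/20 = 70.0%, outside 36.5–55.6% ✗ — fails.
Primer 4 (21 nt, A=4 T=6 G=7 C=4): 3' end TGA has 1 G/C, need ≥2 ✗; longest run = 4 ✓; GC 11/21 = 52.4% ✓ — fails.
Primer 5 (22 nt, A=10 T=5 G=5 C=2): 3' end TTG has 1 G/C, need ≥2 ✗; longest run = 3 ✓; GC 7/22 = 31.8%, outside 36.5–55.6% ✗ — fails.

None of the candidates satisfy all criteria.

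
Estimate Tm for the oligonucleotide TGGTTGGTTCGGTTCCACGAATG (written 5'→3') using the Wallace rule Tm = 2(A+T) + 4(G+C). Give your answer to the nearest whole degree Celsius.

Base counts: A=3, T=8, G=8, C=4 (length 23).
Tm = 2·(3+8) + 4·(8+4) = 2·11 + 4·12 = 22 + 48 = 70°C.

70°C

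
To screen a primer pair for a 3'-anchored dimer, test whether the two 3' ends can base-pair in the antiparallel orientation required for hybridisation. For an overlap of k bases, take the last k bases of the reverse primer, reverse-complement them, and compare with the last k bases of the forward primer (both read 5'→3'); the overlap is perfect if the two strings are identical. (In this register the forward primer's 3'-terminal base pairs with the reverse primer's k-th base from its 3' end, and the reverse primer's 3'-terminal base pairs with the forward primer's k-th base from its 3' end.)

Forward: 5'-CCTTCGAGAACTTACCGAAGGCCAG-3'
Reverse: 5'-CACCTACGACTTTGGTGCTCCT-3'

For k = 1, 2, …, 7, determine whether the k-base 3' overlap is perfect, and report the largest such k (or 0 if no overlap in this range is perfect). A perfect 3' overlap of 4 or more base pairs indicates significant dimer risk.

Longest perfect overlap: 2 complementary base pairs; below the dimer-risk threshold (threshold 4).

Last 7 bases (5'→3') — forward …AGGCCAG, reverse …TGCTCCT.
Reverse complement of the reverse primer's last 7 bases: AGGAGCA; its first k bases are the reverse complement of the reverse primer's last k bases, so a perfect k-base overlap needs the forward primer's last k bases to equal them.
Comparing (forward last k vs required): k=1: G vs A ✗; k=2: AG vs AG ✓; k=3: CAG vs AGG ✗; k=4: CCAG vs AGGA ✗; k=5: GCCAG vs AGGAG ✗; k=6: GGCCAG vs AGGAGC ✗; k=7: AGGCCAG vs AGGAGCA ✗.
Only k = 2 is perfect, so the longest perfect 3' overlap is 2.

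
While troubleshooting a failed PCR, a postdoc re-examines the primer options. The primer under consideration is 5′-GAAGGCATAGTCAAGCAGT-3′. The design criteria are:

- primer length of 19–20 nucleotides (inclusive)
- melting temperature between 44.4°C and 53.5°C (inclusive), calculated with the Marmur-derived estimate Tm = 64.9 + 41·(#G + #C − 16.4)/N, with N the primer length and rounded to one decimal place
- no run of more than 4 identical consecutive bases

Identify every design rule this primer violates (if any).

Meets all criteria.

Base counts: A=7, T=3, G=6, C=3 (length 19).
length: length 19 ✓
Tm: Tm = 64.9 + 41·(9 − 16.4)/19 = 48.9°C ✓
homopolymer run: longest run = 2 ✓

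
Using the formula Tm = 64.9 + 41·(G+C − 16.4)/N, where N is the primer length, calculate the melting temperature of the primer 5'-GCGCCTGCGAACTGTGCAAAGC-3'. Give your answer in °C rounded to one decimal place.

60.4°C

Base counts: A=5, T=3, G=7, C=7; G+C = 14, N = 22.
Tm = 64.9 + 41·(14 − 16.4)/22 = 64.9 + -98.40/22 = 60.4°C.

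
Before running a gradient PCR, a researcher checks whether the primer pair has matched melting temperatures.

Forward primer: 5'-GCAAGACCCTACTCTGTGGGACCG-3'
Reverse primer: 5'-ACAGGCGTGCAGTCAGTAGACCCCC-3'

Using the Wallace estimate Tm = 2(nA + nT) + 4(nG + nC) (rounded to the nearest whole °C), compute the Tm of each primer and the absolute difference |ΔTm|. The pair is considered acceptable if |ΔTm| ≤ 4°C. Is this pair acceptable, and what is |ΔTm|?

Forward: A=5 T=4 G=7 C=8 → Tm = 2·9 + 4·15 = 78°C.
Reverse: A=6 T=3 G=7 C=9 → Tm = 2·9 + 4·16 = 82°C.
|ΔTm| = |78 − 82| = 4°C, ≤ 4°C.

|ΔTm| = 4°C; the pair is acceptable.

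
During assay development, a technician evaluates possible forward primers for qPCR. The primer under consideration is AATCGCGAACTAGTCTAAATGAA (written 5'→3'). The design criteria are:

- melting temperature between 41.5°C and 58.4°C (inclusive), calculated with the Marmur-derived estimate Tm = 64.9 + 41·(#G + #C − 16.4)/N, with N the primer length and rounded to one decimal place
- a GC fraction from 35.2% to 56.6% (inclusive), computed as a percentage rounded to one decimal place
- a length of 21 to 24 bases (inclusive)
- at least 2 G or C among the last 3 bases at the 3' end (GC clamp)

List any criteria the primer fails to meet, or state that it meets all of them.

Fails: GC content, GC clamp.

Base counts: A=10, T=5, G=4, C=4 (length 23).
Tm: Tm = 64.9 + 41·(8 − 16.4)/23 = 49.9°C ✓
GC content: GC 8/23 = 34.8%, outside 35.2–56.6% ✗
length: length 23 ✓
GC clamp: 3' end GAA has 1 G/C, need ≥2 ✗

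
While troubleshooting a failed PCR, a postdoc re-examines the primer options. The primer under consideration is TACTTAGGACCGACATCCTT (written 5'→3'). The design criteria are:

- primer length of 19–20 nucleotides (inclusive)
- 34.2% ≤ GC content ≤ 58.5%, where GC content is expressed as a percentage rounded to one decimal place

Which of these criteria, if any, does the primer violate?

Meets all criteria.

Base counts: A=5, T=6, G=3, C=6 (length 20).
length: length 20 ✓
GC content: GC 9/20 = 45.0% ✓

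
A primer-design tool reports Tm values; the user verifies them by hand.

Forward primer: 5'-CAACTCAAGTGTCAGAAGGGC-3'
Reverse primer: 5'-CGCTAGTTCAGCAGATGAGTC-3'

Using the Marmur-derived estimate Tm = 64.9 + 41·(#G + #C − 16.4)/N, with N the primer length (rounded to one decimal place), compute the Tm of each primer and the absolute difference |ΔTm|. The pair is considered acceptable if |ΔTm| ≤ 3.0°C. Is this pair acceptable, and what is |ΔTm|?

Forward: G+C = 11, N = 21 → Tm = 64.9 + 41·(11 − 16.4)/21 = 54.4°C.
Reverse: G+C = 11, N = 21 → Tm = 64.9 + 41·(11 − 16.4)/21 = 54.4°C.
|ΔTm| = |54.4 − 54.4| = 0.0°C, ≤ 3.0°C.

|ΔTm| = 0.0°C; the pair is acceptable.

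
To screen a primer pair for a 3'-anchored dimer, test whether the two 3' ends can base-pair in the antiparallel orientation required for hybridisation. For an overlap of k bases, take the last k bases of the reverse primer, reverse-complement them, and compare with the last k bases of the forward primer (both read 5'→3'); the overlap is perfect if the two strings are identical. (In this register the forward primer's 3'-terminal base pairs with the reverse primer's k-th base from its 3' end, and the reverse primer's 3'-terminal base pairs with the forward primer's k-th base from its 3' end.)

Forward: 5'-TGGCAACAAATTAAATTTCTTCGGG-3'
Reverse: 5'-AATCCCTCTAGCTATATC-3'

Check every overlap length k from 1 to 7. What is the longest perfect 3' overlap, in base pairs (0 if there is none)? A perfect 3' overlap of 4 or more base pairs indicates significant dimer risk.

Longest perfect overlap: 1 complementary base pair; below the dimer-risk threshold (threshold 4).

Last 7 bases (5'→3') — forward …CTTCGGG, reverse …CTATATC.
Reverse complement of the reverse primer's last 7 bases: GATATAG; its first k bases are the reverse complement of the reverse primer's last k bases, so a perfect k-base overlap needs the forward primer's last k bases to equal them.
Comparing (forward last k vs required): k=1: G vs G ✓; k=2: GG vs GA ✗; k=3: GGG vs GAT ✗; k=4: CGGG vs GATA ✗; k=5: TCGGG vs GATAT ✗; k=6: TTCGGG vs GATATA ✗; k=7: CTTCGGG vs GATATAG ✗.
Only k = 1 is perfect, so the longest perfect 3' overlap is 1.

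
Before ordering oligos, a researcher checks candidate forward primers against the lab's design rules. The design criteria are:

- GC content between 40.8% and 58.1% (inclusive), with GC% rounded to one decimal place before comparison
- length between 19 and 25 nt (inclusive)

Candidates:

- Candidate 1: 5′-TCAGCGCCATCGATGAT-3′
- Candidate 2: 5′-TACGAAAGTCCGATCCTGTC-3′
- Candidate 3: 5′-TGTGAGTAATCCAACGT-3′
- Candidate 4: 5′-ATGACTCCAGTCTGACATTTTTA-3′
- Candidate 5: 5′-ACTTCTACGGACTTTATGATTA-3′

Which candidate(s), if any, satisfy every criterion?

Candidate 1 (17 nt, A=4 T=4 G=4 C=5): GC 9/17 = 52.9% ✓; length 17, outside 19–25 ✗ — fails.
Candidate 2 (20 nt, A=5 T=5 G=4 C=6): GC 10/20 = 50.0% ✓; length 20 ✓ — passes.
Candidate 3 (17 nt, A=5 T=5 G=4 C=3): GC 7/17 = 41.2% ✓; length 17, outside 19–25 ✗ — fails.
Candidate 4 (23 nt, A=6 T=9 G=3 C=5): GC 8/23 = 34.8%, outside 40.8–58.1% ✗; length 23 ✓ — fails.
Candidate 5 (22 nt, A=6 T=9 G=3 C=4): GC 7/22 = 31.8%, outside 40.8–58.1% ✗; length 22 ✓ — fails.

Candidate 2 only.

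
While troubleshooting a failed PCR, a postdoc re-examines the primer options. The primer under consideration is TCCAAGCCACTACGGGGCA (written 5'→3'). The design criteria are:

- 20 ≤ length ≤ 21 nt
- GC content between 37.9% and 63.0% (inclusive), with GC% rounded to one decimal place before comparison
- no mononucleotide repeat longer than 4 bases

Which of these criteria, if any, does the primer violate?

Fails: length, GC content.

Base counts: A=5, T=2, G=5, C=7 (length 19).
length: length 19, outside 20–21 ✗
GC content: GC 12/19 = 63.2%, outside 37.9–63.0% ✗
homopolymer run: longest run = 4 ✓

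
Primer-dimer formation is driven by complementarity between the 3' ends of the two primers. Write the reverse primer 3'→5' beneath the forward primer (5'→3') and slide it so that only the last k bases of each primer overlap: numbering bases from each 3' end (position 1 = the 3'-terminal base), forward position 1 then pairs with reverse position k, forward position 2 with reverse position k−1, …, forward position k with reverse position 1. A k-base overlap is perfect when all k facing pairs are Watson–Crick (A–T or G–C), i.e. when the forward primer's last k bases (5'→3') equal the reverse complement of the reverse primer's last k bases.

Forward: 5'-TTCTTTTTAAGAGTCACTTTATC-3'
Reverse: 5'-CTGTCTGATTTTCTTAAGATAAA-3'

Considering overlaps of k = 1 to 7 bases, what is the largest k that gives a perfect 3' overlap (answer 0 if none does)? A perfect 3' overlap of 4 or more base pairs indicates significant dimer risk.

Longest perfect overlap: 6 complementary base pairs; significant dimer risk (threshold 4).

Last 7 bases (5'→3') — forward …CTTTATC, reverse …AGATAAA.
Reverse complement of the reverse primer's last 7 bases: TTTATCT; its first k bases are the reverse complement of the reverse primer's last k bases, so a perfect k-base overlap needs the forward primer's last k bases to equal them.
Comparing (forward last k vs required): k=1: C vs T ✗; k=2: TC vs TT ✗; k=3: ATC vs TTT ✗; k=4: TATC vs TTTA ✗; k=5: TTATC vs TTTAT ✗; k=6: TTTATC vs TTTATC ✓; k=7: CTTTATC vs TTTATCT ✗.
Only k = 6 is perfect, so the longest perfect 3' overlap is 6.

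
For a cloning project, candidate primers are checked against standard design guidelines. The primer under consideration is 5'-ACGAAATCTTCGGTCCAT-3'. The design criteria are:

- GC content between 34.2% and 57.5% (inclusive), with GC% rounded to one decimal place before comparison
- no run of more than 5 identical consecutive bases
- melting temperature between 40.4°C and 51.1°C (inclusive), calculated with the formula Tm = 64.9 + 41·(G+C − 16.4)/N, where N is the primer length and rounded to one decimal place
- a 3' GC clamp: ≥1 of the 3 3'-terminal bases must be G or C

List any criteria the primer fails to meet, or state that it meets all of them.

Base counts: A=5, T=5, G=3, C=5 (length 18).
GC content: GC 8/18 = 44.4% ✓
homopolymer run: longest run = 3 ✓
Tm: Tm = 64.9 + 41·(8 − 16.4)/18 = 45.8°C ✓
GC clamp: 3' end CAT has 1 G/C ✓

Meets all criteria.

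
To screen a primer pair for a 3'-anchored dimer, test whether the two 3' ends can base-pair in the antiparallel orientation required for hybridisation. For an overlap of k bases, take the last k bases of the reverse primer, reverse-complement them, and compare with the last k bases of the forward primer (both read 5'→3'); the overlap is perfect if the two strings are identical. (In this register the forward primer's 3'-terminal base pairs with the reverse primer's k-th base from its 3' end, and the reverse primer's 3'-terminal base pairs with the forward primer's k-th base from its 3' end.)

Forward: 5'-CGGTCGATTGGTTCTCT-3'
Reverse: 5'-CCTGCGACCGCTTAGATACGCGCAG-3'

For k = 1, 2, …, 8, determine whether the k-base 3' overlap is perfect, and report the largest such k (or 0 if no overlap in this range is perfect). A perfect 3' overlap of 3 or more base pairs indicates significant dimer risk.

Longest perfect overlap: 2 complementary base pairs; below the dimer-risk threshold (threshold 3).

Last 8 bases (5'→3') — forward …GGTTCTCT, reverse …ACGCGCAG.
Reverse complement of the reverse primer's last 8 bases: CTGCGCGT; its first k bases are the reverse complement of the reverse primer's last k bases, so a perfect k-base overlap needs the forward primer's last k bases to equal them.
Comparing (forward last k vs required): k=1: T vs C ✗; k=2: CT vs CT ✓; k=3: TCT vs CTG ✗; k=4: CTCT vs CTGC ✗; k=5: TCTCT vs CTGCG ✗; k=6: TTCTCT vs CTGCGC ✗; k=7: GTTCTCT vs CTGCGCG ✗; k=8: GGTTCTCT vs CTGCGCGT ✗.
Only k = 2 is perfect, so the longest perfect 3' overlap is 2.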